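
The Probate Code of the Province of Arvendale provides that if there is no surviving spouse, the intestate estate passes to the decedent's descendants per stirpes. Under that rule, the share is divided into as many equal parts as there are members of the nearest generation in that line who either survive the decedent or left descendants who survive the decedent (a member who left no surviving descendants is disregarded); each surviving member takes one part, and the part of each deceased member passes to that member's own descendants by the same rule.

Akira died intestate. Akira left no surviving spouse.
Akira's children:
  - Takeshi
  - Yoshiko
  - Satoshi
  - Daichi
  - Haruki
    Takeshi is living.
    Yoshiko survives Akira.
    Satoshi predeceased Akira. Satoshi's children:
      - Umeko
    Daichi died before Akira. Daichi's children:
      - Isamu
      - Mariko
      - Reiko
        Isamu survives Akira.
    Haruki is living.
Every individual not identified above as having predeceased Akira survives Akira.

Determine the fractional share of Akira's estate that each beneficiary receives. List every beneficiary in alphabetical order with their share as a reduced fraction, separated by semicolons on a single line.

Haruki 1/5; Isamu 1/15; Mariko 1/15; Reiko 1/15; Takeshi 1/5; Umeko 1/5; Yoshiko 1/5

There is no surviving spouse, so the entire estate passes to Akira's descendants per stirpes.
The estate is divided into 5 equal shares of 1/5 among Takeshi, Yoshiko, Satoshi, Daichi, Haruki.
Takeshi is living and takes 1/5.
Yoshiko is living and takes 1/5.
Satoshi predeceased; the 1/5 allotted to Satoshi's branch passes to Satoshi's issue by representation.
Umeko is the sole taker at this level and receives the full 1/5.
Daichi predeceased; the 1/5 allotted to Daichi's branch passes to Daichi's issue by representation.
The 1/5 is divided into 3 equal shares of 1/15 among Isamu, Mariko, Reiko.
Isamu is living and takes 1/15.
Mariko is living and takes 1/15.
Reiko is living and takes 1/15.
Haruki is living and takes 1/5.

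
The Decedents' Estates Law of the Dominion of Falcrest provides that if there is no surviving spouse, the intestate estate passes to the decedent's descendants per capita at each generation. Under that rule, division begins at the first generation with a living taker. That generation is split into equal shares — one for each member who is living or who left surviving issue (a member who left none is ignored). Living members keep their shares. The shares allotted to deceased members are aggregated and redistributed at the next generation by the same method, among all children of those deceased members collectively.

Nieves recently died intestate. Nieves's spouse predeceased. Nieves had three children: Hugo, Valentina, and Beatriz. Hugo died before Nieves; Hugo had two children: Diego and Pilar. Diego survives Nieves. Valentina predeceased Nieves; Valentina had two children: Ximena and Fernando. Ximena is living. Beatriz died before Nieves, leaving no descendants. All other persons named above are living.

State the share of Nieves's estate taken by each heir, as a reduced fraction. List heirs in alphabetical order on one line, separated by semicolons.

Diego 1/4; Fernando 1/4; Pilar 1/4; Ximena 1/4

There is no surviving spouse, so the entire estate passes to Nieves's descendants per capita at each generation.
No one at generation 1 (Hugo, Valentina) is living; moving to the next generation.
At generation 2 (Diego, Pilar, Ximena, Fernando) there are 4 shares of (1)/4 = 1/4 each.
Living: Diego, Pilar, Ximena, and Fernando — each takes 1/4.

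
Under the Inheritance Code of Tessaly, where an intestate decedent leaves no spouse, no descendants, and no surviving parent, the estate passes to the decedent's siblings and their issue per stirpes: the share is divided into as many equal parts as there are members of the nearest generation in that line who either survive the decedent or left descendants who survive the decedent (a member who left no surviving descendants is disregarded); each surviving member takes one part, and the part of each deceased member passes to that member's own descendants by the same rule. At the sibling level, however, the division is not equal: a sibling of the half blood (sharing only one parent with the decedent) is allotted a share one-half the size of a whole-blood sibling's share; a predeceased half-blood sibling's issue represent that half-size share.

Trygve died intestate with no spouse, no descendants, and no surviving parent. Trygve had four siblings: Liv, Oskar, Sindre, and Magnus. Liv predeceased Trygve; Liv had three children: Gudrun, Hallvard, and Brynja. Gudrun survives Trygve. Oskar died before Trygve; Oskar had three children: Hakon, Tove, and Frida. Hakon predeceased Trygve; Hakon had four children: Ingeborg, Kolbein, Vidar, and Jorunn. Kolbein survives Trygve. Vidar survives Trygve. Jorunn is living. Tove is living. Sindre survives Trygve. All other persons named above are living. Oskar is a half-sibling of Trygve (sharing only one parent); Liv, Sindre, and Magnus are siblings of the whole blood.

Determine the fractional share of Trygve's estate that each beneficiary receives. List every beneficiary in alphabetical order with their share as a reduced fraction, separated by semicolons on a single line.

No spouse, descendants, or parent survives, so the estate passes to Trygve's siblings per stirpes.
Half-blood siblings count for one-half the weight of whole-blood siblings at the initial division.
Dividing 1 in proportion to weights (total weight 7/2): Liv (weight 1) → 2/7; Oskar (weight 1/2) → 1/7; Sindre (weight 1) → 2/7; Magnus (weight 1) → 2/7.
Liv predeceased; the 2/7 allotted to Liv's branch passes to Liv's issue by representation.
The 2/7 is divided into 3 equal shares of 2/21 among Gudrun, Hallvard, Brynja.
Gudrun is living and takes 2/21.
Hallvard is living and takes 2/21.
Brynja is living and takes 2/21.
Oskar predeceased; the 1/7 allotted to Oskar's branch passes to Oskar's issue by representation.
The 1/7 is divided into 3 equal shares of 1/21 among Hakon, Tove, Frida.
Hakon predeceased; the 1/21 allotted to Hakon's branch passes to Hakon's issue by representation.
The 1/21 is divided into 4 equal shares of 1/84 among Ingeborg, Kolbein, Vidar, Jorunn.
Ingeborg is living and takes 1/84.
Kolbein is living and takes 1/84.
Vidar is living and takes 1/84.
Jorunn is living and takes 1/84.
Tove is living and takes 1/21.
Frida is living and takes 1/21.
Sindre is living and takes 2/7.
Magnus is living and takes 2/7.

Brynja 2/21; Frida 1/21; Gudrun 2/21; Hallvard 2/21; Ingeborg 1/84; Jorunn 1/84; Kolbein 1/84; Magnus 2/7; Sindre 2/7; Tove 1/21; Vidar 1/84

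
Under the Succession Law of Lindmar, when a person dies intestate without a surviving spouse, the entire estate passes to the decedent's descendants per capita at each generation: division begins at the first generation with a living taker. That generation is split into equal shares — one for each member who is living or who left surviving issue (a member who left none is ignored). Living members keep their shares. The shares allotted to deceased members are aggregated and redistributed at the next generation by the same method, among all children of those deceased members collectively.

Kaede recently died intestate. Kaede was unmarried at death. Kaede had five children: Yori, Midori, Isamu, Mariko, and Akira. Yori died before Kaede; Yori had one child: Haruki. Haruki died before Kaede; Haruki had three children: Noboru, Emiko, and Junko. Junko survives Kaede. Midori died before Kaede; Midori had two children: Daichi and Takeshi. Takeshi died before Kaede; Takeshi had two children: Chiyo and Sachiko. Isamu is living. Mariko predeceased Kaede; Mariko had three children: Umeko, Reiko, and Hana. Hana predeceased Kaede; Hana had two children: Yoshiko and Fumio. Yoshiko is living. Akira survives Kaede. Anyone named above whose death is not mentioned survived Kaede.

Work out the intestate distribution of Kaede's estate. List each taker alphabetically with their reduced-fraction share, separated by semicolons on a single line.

There is no surviving spouse, so the entire estate passes to Kaede's descendants per capita at each generation.
At generation 1 (Yori, Midori, Isamu, Mariko, Akira) there are 5 shares of (1)/5 = 1/5 each.
Living: Isamu and Akira — each takes 1/5.
Deceased: Yori, Midori, and Mariko. Their combined 3/5 is pooled and carried to generation 2.
At generation 2 (Haruki, Daichi, Takeshi, Umeko, Reiko, Hana) there are 6 shares of (3/5)/6 = 1/10 each.
Living: Daichi, Umeko, and Reiko — each takes 1/10.
Deceased: Haruki, Takeshi, and Hana. Their combined 3/10 is pooled and carried to generation 3.
At generation 3 (Noboru, Emiko, Junko, Chiyo, Sachiko, Yoshiko, Fumio) there are 7 shares of (3/10)/7 = 3/70 each.
Living: Noboru, Emiko, Junko, Chiyo, Sachiko, Yoshiko, and Fumio — each takes 3/70.

Akira 1/5; Chiyo 3/70; Daichi 1/10; Emiko 3/70; Fumio 3/70; Isamu 1/5; Junko 3/70; Noboru 3/70; Reiko 1/10; Sachiko 3/70; Umeko 1/10; Yoshiko 3/70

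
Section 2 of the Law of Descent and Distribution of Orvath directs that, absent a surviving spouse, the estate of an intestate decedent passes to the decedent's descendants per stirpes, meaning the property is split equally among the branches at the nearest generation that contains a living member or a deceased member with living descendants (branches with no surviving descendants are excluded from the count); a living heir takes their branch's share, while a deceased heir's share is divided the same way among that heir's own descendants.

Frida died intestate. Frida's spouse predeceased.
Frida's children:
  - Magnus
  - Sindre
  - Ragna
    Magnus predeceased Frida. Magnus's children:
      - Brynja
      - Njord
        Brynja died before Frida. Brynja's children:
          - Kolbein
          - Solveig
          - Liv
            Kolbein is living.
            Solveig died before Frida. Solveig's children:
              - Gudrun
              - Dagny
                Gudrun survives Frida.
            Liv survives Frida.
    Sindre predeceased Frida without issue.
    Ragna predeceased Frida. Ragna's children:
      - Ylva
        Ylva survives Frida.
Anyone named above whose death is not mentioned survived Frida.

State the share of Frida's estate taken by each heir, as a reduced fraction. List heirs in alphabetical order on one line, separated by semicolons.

There is no surviving spouse, so the entire estate passes to Frida's descendants per stirpes.
Sindre left no surviving issue, so that branch lapses and is disregarded.
The estate is divided into 2 equal shares of 1/2 among Magnus, Ragna.
Magnus predeceased; the 1/2 allotted to Magnus's branch passes to Magnus's issue by representation.
The 1/2 is divided into 2 equal shares of 1/4 among Brynja, Njord.
Brynja predeceased; the 1/4 allotted to Brynja's branch passes to Brynja's issue by representation.
The 1/4 is divided into 3 equal shares of 1/12 among Kolbein, Solveig, Liv.
Kolbein is living and takes 1/12.
Solveig predeceased; the 1/12 allotted to Solveig's branch passes to Solveig's issue by representation.
The 1/12 is divided into 2 equal shares of 1/24 among Gudrun, Dagny.
Gudrun is living and takes 1/24.
Dagny is living and takes 1/24.
Liv is living and takes 1/12.
Njord is living and takes 1/4.
Ragna predeceased; the 1/2 allotted to Ragna's branch passes to Ragna's issue by representation.
Ylva is the sole taker at this level and receives the full 1/2.

Dagny 1/24; Gudrun 1/24; Kolbein 1/12; Liv 1/12; Njord 1/4; Ylva 1/2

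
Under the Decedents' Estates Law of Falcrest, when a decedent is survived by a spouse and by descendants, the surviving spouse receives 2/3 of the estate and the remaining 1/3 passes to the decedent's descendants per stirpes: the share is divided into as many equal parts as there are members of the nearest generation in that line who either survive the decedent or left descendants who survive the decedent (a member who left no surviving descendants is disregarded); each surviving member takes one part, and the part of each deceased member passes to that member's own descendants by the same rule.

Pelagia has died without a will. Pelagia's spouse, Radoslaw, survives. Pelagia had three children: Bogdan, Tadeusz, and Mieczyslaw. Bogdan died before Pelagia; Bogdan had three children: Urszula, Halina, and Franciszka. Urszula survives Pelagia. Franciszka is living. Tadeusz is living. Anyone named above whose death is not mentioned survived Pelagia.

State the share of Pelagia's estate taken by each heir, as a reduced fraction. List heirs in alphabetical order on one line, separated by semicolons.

Radoslaw, as surviving spouse, takes 2/3.
The remaining 1/3 passes to Pelagia's descendants per stirpes.
The 1/3 is divided into 3 equal shares of 1/9 among Bogdan, Tadeusz, Mieczyslaw.
Bogdan predeceased; the 1/9 allotted to Bogdan's branch passes to Bogdan's issue by representation.
The 1/9 is divided into 3 equal shares of 1/27 among Urszula, Halina, Franciszka.
Urszula is living and takes 1/27.
Halina is living and takes 1/27.
Franciszka is living and takes 1/27.
Tadeusz is living and takes 1/9.
Mieczyslaw is living and takes 1/9.

Franciszka 1/27; Halina 1/27; Mieczyslaw 1/9; Radoslaw 2/3; Tadeusz 1/9; Urszula 1/27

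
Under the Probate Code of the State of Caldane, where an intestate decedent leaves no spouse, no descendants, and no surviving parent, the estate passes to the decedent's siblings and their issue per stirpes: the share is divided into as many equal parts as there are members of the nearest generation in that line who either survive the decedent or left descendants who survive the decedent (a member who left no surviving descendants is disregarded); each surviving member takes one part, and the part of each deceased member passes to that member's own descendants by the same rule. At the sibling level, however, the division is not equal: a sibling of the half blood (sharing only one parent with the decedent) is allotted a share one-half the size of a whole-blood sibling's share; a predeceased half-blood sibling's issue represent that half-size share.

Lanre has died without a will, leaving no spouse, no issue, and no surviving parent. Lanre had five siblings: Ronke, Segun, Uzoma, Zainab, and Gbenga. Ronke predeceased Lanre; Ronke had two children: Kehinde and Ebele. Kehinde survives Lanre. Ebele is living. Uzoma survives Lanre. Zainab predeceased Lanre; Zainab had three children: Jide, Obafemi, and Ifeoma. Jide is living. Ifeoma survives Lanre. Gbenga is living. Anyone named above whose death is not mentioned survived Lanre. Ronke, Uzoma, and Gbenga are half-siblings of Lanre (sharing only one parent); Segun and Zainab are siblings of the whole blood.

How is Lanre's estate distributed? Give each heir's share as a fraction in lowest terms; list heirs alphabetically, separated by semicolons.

No spouse, descendants, or parent survives, so the estate passes to Lanre's siblings per stirpes.
Half-blood siblings count for one-half the weight of whole-blood siblings at the initial division.
Dividing 1 in proportion to weights (total weight 7/2): Ronke (weight 1/2) → 1/7; Segun (weight 1) → 2/7; Uzoma (weight 1/2) → 1/7; Zainab (weight 1) → 2/7; Gbenga (weight 1/2) → 1/7.
Ronke predeceased; the 1/7 allotted to Ronke's branch passes to Ronke's issue by representation.
The 1/7 is divided into 2 equal shares of 1/14 among Kehinde, Ebele.
Kehinde is living and takes 1/14.
Ebele is living and takes 1/14.
Segun is living and takes 2/7.
Uzoma is living and takes 1/7.
Zainab predeceased; the 2/7 allotted to Zainab's branch passes to Zainab's issue by representation.
The 2/7 is divided into 3 equal shares of 2/21 among Jide, Obafemi, Ifeoma.
Jide is living and takes 2/21.
Obafemi is living and takes 2/21.
Ifeoma is living and takes 2/21.
Gbenga is living and takes 1/7.

Ebele 1/14; Gbenga 1/7; Ifeoma 2/21; Jide 2/21; Kehinde 1/14; Obafemi 2/21; Segun 2/7; Uzoma 1/7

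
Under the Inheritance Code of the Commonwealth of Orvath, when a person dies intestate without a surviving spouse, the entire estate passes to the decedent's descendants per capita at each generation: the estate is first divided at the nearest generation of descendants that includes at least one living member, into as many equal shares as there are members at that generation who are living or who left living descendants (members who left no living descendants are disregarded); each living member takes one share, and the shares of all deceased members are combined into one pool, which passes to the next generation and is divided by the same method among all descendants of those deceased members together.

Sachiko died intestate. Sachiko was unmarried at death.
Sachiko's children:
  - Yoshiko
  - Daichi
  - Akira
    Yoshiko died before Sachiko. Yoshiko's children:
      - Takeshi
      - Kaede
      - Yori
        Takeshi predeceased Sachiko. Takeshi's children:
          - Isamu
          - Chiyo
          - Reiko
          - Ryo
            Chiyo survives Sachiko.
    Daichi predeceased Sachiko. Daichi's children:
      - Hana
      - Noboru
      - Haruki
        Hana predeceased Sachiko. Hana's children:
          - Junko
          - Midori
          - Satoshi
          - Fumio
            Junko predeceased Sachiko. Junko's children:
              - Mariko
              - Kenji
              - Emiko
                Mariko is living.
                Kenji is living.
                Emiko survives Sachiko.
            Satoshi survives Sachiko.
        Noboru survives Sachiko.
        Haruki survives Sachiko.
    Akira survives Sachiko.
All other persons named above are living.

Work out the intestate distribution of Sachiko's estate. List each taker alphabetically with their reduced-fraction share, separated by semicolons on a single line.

Akira 1/3; Chiyo 1/36; Emiko 1/108; Fumio 1/36; Haruki 1/9; Isamu 1/36; Kaede 1/9; Kenji 1/108; Mariko 1/108; Midori 1/36; Noboru 1/9; Reiko 1/36; Ryo 1/36; Satoshi 1/36; Yori 1/9

There is no surviving spouse, so the entire estate passes to Sachiko's descendants per capita at each generation.
At generation 1 (Yoshiko, Daichi, Akira) there are 3 shares of (1)/3 = 1/3 each.
Living: Akira — each takes 1/3.
Deceased: Yoshiko and Daichi. Their combined 2/3 is pooled and carried to generation 2.
At generation 2 (Takeshi, Kaede, Yori, Hana, Noboru, Haruki) there are 6 shares of (2/3)/6 = 1/9 each.
Living: Kaede, Yori, Noboru, and Haruki — each takes 1/9.
Deceased: Takeshi and Hana. Their combined 2/9 is pooled and carried to generation 3.
At generation 3 (Isamu, Chiyo, Reiko, Ryo, Junko, Midori, Satoshi, Fumio) there are 8 shares of (2/9)/8 = 1/36 each.
Living: Isamu, Chiyo, Reiko, Ryo, Midori, Satoshi, and Fumio — each takes 1/36.
Deceased: Junko. That 1/36 share is carried to generation 4.
At generation 4 (Mariko, Kenji, Emiko) there are 3 shares of (1/36)/3 = 1/108 each.
Living: Mariko, Kenji, and Emiko — each takes 1/108.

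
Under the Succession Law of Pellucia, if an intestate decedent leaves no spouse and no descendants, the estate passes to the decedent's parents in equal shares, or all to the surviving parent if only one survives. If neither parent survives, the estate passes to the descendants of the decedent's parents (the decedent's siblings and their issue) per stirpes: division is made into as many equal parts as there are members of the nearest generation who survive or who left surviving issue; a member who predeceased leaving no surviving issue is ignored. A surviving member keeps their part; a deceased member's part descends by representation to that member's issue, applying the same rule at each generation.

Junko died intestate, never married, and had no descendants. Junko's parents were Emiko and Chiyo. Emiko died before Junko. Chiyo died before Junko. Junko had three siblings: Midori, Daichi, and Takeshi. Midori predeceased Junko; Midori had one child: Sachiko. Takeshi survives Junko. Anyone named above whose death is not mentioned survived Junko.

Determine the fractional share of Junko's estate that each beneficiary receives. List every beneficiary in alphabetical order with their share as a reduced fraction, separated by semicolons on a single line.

Neither parent survives and there are no descendants, so the estate passes to Junko's siblings and their issue per stirpes.
The estate is divided into 3 equal shares of 1/3 among Midori, Daichi, Takeshi.
Midori predeceased; the 1/3 allotted to Midori's branch passes to Midori's issue by representation.
Sachiko is the sole taker at this level and receives the full 1/3.
Daichi is living and takes 1/3.
Takeshi is living and takes 1/3.

Daichi 1/3; Sachiko 1/3; Takeshi 1/3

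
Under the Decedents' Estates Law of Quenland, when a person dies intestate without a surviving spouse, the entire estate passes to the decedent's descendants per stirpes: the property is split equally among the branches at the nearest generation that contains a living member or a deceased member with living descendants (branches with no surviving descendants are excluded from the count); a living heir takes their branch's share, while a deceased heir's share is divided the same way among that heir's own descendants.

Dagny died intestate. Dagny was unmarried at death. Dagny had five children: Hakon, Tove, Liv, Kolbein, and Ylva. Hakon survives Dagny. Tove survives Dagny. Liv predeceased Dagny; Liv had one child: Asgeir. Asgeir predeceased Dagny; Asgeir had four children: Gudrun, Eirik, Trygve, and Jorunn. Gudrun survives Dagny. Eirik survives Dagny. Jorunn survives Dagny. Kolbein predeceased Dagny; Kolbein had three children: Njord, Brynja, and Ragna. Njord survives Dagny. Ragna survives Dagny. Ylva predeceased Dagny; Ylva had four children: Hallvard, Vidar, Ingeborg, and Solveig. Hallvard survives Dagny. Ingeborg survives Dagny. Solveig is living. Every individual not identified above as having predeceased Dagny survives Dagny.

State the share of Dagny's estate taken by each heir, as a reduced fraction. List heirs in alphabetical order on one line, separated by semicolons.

Brynja 1/15; Eirik 1/20; Gudrun 1/20; Hakon 1/5; Hallvard 1/20; Ingeborg 1/20; Jorunn 1/20; Njord 1/15; Ragna 1/15; Solveig 1/20; Tove 1/5; Trygve 1/20; Vidar 1/20

There is no surviving spouse, so the entire estate passes to Dagny's descendants per stirpes.
The estate is divided into 5 equal shares of 1/5 among Hakon, Tove, Liv, Kolbein, Ylva.
Hakon is living and takes 1/5.
Tove is living and takes 1/5.
Liv predeceased; the 1/5 allotted to Liv's branch passes to Liv's issue by representation.
Asgeir's line is the sole branch at this level, so the full 1/5 passes to Asgeir's issue by representation.
The 1/5 is divided into 4 equal shares of 1/20 among Gudrun, Eirik, Trygve, Jorunn.
Gudrun is living and takes 1/20.
Eirik is living and takes 1/20.
Trygve is living and takes 1/20.
Jorunn is living and takes 1/20.
Kolbein predeceased; the 1/5 allotted to Kolbein's branch passes to Kolbein's issue by representation.
The 1/5 is divided into 3 equal shares of 1/15 among Njord, Brynja, Ragna.
Njord is living and takes 1/15.
Brynja is living and takes 1/15.
Ragna is living and takes 1/15.
Ylva predeceased; the 1/5 allotted to Ylva's branch passes to Ylva's issue by representation.
The 1/5 is divided into 4 equal shares of 1/20 among Hallvard, Vidar, Ingeborg, Solveig.
Hallvard is living and takes 1/20.
Vidar is living and takes 1/20.
Ingeborg is living and takes 1/20.
Solveig is living and takes 1/20.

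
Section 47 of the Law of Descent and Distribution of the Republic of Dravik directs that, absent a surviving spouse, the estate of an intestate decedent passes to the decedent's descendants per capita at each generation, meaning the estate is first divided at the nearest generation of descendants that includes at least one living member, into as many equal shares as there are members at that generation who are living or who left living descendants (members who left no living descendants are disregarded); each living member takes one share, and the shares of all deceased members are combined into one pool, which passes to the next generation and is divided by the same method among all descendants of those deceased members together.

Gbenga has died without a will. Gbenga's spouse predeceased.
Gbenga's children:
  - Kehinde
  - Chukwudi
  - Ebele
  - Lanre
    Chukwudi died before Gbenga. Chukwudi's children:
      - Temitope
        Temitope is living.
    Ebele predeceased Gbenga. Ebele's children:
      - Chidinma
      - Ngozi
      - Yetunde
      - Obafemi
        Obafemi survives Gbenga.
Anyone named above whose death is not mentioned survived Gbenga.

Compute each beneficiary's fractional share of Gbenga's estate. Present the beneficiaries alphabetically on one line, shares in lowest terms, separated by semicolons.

Chidinma 1/10; Kehinde 1/4; Lanre 1/4; Ngozi 1/10; Obafemi 1/10; Temitope 1/10; Yetunde 1/10

There is no surviving spouse, so the entire estate passes to Gbenga's descendants per capita at each generation.
At generation 1 (Kehinde, Chukwudi, Ebele, Lanre) there are 4 shares of (1)/4 = 1/4 each.
Living: Kehinde and Lanre — each takes 1/4.
Deceased: Chukwudi and Ebele. Their combined 1/2 is pooled and carried to generation 2.
At generation 2 (Temitope, Chidinma, Ngozi, Yetunde, Obafemi) there are 5 shares of (1/2)/5 = 1/10 each.
Living: Temitope, Chidinma, Ngozi, Yetunde, and Obafemi — each takes 1/10.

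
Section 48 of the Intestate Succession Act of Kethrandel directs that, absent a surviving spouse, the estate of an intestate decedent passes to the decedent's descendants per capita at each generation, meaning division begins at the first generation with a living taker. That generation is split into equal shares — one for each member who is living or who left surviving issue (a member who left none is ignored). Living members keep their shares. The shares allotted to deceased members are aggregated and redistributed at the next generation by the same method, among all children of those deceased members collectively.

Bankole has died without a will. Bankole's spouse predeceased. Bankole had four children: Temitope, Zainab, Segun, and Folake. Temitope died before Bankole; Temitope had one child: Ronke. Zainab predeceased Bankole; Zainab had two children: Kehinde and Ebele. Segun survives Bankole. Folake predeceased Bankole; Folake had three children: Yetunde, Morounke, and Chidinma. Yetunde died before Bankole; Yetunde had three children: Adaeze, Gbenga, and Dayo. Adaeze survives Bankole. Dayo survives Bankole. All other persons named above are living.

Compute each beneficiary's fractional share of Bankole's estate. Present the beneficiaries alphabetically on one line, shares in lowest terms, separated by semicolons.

Adaeze 1/24; Chidinma 1/8; Dayo 1/24; Ebele 1/8; Gbenga 1/24; Kehinde 1/8; Morounke 1/8; Ronke 1/8; Segun 1/4

There is no surviving spouse, so the entire estate passes to Bankole's descendants per capita at each generation.
At generation 1 (Temitope, Zainab, Segun, Folake) there are 4 shares of (1)/4 = 1/4 each.
Living: Segun — each takes 1/4.
Deceased: Temitope, Zainab, and Folake. Their combined 3/4 is pooled and carried to generation 2.
At generation 2 (Ronke, Kehinde, Ebele, Yetunde, Morounke, Chidinma) there are 6 shares of (3/4)/6 = 1/8 each.
Living: Ronke, Kehinde, Ebele, Morounke, and Chidinma — each takes 1/8.
Deceased: Yetunde. That 1/8 share is carried to generation 3.
At generation 3 (Adaeze, Gbenga, Dayo) there are 3 shares of (1/8)/3 = 1/24 each.
Living: Adaeze, Gbenga, and Dayo — each takes 1/24.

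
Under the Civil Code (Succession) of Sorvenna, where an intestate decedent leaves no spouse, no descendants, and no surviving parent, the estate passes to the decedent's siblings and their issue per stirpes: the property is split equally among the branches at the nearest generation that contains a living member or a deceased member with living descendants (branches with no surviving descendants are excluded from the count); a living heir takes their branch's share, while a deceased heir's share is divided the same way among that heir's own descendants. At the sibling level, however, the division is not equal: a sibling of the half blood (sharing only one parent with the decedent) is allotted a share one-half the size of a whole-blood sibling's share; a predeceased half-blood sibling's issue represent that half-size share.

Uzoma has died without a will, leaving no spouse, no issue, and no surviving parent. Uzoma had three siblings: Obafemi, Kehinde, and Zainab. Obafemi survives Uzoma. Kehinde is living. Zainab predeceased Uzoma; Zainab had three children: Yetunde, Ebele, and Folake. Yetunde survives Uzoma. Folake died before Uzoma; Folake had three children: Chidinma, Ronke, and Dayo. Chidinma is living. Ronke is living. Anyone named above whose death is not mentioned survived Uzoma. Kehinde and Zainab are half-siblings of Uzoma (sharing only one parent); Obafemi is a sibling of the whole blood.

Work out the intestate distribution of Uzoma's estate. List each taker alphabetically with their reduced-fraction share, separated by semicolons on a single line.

No spouse, descendants, or parent survives, so the estate passes to Uzoma's siblings per stirpes.
Half-blood siblings count for one-half the weight of whole-blood siblings at the initial division.
Dividing 1 in proportion to weights (total weight 2): Obafemi (weight 1) → 1/2; Kehinde (weight 1/2) → 1/4; Zainab (weight 1/2) → 1/4.
Obafemi is living and takes 1/2.
Kehinde is living and takes 1/4.
Zainab predeceased; the 1/4 allotted to Zainab's branch passes to Zainab's issue by representation.
The 1/4 is divided into 3 equal shares of 1/12 among Yetunde, Ebele, Folake.
Yetunde is living and takes 1/12.
Ebele is living and takes 1/12.
Folake predeceased; the 1/12 allotted to Folake's branch passes to Folake's issue by representation.
The 1/12 is divided into 3 equal shares of 1/36 among Chidinma, Ronke, Dayo.
Chidinma is living and takes 1/36.
Ronke is living and takes 1/36.
Dayo is living and takes 1/36.

Chidinma 1/36; Dayo 1/36; Ebele 1/12; Kehinde 1/4; Obafemi 1/2; Ronke 1/36; Yetunde 1/12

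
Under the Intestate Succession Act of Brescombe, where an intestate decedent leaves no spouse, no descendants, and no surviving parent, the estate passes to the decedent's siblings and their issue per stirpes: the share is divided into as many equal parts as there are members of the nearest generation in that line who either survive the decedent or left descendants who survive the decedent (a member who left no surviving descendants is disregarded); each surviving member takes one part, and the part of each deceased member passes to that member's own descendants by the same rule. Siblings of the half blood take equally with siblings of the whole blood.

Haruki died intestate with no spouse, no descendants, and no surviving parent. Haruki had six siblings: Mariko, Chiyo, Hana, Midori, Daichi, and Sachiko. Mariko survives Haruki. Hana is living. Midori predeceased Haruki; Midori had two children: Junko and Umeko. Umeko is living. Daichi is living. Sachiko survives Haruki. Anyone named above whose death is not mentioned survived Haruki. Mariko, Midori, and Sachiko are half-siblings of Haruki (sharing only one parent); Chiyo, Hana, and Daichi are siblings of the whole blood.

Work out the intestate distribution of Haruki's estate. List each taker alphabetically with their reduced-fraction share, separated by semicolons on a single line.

Chiyo 1/6; Daichi 1/6; Hana 1/6; Junko 1/12; Mariko 1/6; Sachiko 1/6; Umeko 1/12

No spouse, descendants, or parent survives, so the estate passes to Haruki's siblings per stirpes.
Half-blood and whole-blood siblings take equally under the stated rule.
The estate is divided into 6 equal shares of 1/6 among Mariko, Chiyo, Hana, Midori, Daichi, Sachiko.
Mariko is living and takes 1/6.
Chiyo is living and takes 1/6.
Hana is living and takes 1/6.
Midori predeceased; the 1/6 allotted to Midori's branch passes to Midori's issue by representation.
The 1/6 is divided into 2 equal shares of 1/12 among Junko, Umeko.
Junko is living and takes 1/12.
Umeko is living and takes 1/12.
Daichi is living and takes 1/6.
Sachiko is living and takes 1/6.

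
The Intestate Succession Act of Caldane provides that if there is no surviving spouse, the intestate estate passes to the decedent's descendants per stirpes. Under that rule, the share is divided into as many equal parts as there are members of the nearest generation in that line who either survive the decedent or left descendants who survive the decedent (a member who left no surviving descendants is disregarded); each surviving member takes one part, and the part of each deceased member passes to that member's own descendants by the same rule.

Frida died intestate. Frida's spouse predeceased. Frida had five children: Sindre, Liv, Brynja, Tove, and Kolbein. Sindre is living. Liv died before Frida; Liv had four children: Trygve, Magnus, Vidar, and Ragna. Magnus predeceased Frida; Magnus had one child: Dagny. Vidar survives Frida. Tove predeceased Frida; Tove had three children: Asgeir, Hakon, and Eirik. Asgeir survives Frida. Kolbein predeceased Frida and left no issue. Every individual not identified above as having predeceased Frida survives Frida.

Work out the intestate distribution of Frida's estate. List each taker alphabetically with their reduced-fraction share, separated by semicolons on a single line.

There is no surviving spouse, so the entire estate passes to Frida's descendants per stirpes.
Kolbein left no surviving issue, so that branch lapses and is disregarded.
The estate is divided into 4 equal shares of 1/4 among Sindre, Liv, Brynja, Tove.
Sindre is living and takes 1/4.
Liv predeceased; the 1/4 allotted to Liv's branch passes to Liv's issue by representation.
The 1/4 is divided into 4 equal shares of 1/16 among Trygve, Magnus, Vidar, Ragna.
Trygve is living and takes 1/16.
Magnus predeceased; the 1/16 allotted to Magnus's branch passes to Magnus's issue by representation.
Dagny is the sole taker at this level and receives the full 1/16.
Vidar is living and takes 1/16.
Ragna is living and takes 1/16.
Brynja is living and takes 1/4.
Tove predeceased; the 1/4 allotted to Tove's branch passes to Tove's issue by representation.
The 1/4 is divided into 3 equal shares of 1/12 among Asgeir, Hakon, Eirik.
Asgeir is living and takes 1/12.
Hakon is living and takes 1/12.
Eirik is living and takes 1/12.

Asgeir 1/12; Brynja 1/4; Dagny 1/16; Eirik 1/12; Hakon 1/12; Ragna 1/16; Sindre 1/4; Trygve 1/16; Vidar 1/16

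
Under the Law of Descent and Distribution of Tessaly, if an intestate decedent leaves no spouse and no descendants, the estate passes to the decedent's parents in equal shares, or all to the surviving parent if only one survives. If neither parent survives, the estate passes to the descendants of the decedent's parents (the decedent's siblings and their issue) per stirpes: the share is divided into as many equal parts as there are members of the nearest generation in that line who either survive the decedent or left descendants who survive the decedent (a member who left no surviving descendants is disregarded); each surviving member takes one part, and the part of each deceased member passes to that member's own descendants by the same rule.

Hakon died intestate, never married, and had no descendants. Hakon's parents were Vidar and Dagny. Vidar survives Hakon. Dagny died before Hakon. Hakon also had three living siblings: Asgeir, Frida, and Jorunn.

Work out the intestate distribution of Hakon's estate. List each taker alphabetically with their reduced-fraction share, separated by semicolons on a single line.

Vidar 1

Only one parent, Vidar, survives, so Vidar takes the entire estate. The siblings take nothing because a surviving parent has priority.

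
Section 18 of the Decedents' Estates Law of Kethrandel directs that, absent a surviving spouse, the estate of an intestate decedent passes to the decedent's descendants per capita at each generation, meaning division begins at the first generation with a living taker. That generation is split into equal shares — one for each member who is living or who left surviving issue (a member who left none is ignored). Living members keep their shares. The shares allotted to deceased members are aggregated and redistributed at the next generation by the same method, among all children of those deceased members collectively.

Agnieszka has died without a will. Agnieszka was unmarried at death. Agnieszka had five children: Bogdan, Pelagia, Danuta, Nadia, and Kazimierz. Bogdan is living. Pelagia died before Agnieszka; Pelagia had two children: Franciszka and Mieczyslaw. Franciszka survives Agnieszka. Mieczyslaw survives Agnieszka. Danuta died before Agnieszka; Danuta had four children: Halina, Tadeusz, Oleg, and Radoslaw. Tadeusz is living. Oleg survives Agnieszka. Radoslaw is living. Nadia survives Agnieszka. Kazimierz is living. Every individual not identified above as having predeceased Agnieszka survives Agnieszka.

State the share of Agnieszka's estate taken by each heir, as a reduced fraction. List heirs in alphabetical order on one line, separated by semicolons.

There is no surviving spouse, so the entire estate passes to Agnieszka's descendants per capita at each generation.
At generation 1 (Bogdan, Pelagia, Danuta, Nadia, Kazimierz) there are 5 shares of (1)/5 = 1/5 each.
Living: Bogdan, Nadia, and Kazimierz — each takes 1/5.
Deceased: Pelagia and Danuta. Their combined 2/5 is pooled and carried to generation 2.
At generation 2 (Franciszka, Mieczyslaw, Halina, Tadeusz, Oleg, Radoslaw) there are 6 shares of (2/5)/6 = 1/15 each.
Living: Franciszka, Mieczyslaw, Halina, Tadeusz, Oleg, and Radoslaw — each takes 1/15.

Bogdan 1/5; Franciszka 1/15; Halina 1/15; Kazimierz 1/5; Mieczyslaw 1/15; Nadia 1/5; Oleg 1/15; Radoslaw 1/15; Tadeusz 1/15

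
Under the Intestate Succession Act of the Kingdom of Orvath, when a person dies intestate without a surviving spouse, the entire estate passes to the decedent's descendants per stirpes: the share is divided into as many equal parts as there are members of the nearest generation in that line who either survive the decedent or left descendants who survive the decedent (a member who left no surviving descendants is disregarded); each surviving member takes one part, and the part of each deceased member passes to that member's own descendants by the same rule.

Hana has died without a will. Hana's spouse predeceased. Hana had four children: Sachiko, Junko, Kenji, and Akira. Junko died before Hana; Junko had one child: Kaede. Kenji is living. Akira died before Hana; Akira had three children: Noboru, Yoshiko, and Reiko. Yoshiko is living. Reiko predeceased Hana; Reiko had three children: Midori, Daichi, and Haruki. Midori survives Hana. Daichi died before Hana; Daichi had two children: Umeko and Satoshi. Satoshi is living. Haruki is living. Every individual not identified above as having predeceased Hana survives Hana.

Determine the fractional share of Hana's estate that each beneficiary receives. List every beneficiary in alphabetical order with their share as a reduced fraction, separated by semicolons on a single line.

There is no surviving spouse, so the entire estate passes to Hana's descendants per stirpes.
The estate is divided into 4 equal shares of 1/4 among Sachiko, Junko, Kenji, Akira.
Sachiko is living and takes 1/4.
Junko predeceased; the 1/4 allotted to Junko's branch passes to Junko's issue by representation.
Kaede is the sole taker at this level and receives the full 1/4.
Kenji is living and takes 1/4.
Akira predeceased; the 1/4 allotted to Akira's branch passes to Akira's issue by representation.
The 1/4 is divided into 3 equal shares of 1/12 among Noboru, Yoshiko, Reiko.
Noboru is living and takes 1/12.
Yoshiko is living and takes 1/12.
Reiko predeceased; the 1/12 allotted to Reiko's branch passes to Reiko's issue by representation.
The 1/12 is divided into 3 equal shares of 1/36 among Midori, Daichi, Haruki.
Midori is living and takes 1/36.
Daichi predeceased; the 1/36 allotted to Daichi's branch passes to Daichi's issue by representation.
The 1/36 is divided into 2 equal shares of 1/72 among Umeko, Satoshi.
Umeko is living and takes 1/72.
Satoshi is living and takes 1/72.
Haruki is living and takes 1/36.

Haruki 1/36; Kaede 1/4; Kenji 1/4; Midori 1/36; Noboru 1/12; Sachiko 1/4; Satoshi 1/72; Umeko 1/72; Yoshiko 1/12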